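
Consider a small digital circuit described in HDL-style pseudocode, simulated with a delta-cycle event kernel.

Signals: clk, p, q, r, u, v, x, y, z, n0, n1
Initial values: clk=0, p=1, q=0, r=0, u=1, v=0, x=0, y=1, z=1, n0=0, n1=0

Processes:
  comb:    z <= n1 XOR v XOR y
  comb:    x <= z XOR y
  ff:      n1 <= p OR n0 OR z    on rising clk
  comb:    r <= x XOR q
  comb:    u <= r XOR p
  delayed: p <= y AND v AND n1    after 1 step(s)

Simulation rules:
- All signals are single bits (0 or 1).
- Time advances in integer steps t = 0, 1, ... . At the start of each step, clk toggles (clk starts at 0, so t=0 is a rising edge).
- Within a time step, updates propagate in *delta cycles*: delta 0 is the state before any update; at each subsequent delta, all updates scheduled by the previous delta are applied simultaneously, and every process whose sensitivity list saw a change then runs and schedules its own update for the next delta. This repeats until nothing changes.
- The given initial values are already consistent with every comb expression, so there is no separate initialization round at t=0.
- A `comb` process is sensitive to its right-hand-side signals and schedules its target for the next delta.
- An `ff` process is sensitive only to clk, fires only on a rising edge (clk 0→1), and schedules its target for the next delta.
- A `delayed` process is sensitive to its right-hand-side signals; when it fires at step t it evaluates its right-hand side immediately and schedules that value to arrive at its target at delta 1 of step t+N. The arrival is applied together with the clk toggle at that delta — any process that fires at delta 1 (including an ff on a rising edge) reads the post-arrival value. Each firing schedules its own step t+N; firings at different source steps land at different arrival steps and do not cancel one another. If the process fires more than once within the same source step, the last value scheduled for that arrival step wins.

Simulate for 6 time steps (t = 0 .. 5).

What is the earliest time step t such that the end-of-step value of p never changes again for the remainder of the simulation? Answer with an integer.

t=0 Δ0: r=0 y=1 n0=0 q=0 u=1 z=1 v=0 n1=0 p=1 x=0 clk=0
  Δ1: clk:0→1
  Δ2: n1:0→1
  Δ3: z:1→0
  Δ4: x:0→1
  Δ5: r:0→1
  Δ6: u:1→0
  (6Δ to stable)
t=1 Δ0: r=1 y=1 n0=0 q=0 u=0 z=0 v=0 n1=1 p=1 x=1 clk=1
  Δ1: p:1→0, clk:1→0
  Δ2: u:0→1
  (2Δ to stable)
t=2 Δ0: r=1 y=1 n0=0 q=0 u=1 z=0 v=0 n1=1 p=0 x=1 clk=0
  Δ1: clk:0→1
  Δ2: n1:1→0
  Δ3: z:0→1
  Δ4: x:1→0
  Δ5: r:1→0
  Δ6: u:1→0
  (6Δ to stable)
t=3 Δ0: r=0 y=1 n0=0 q=0 u=0 z=1 v=0 n1=0 p=0 x=0 clk=1
  Δ1: clk:1→0
  (1Δ to stable)
t=4 Δ0: r=0 y=1 n0=0 q=0 u=0 z=1 v=0 n1=0 p=0 x=0 clk=0
  Δ1: clk:0→1
  Δ2: n1:0→1
  Δ3: z:1→0
  Δ4: x:0→1
  Δ5: r:0→1
  Δ6: u:0→1
  (6Δ to stable)
t=5 Δ0: r=1 y=1 n0=0 q=0 u=1 z=0 v=0 n1=1 p=0 x=1 clk=1
  Δ1: clk:1→0
  (1Δ to stable)

1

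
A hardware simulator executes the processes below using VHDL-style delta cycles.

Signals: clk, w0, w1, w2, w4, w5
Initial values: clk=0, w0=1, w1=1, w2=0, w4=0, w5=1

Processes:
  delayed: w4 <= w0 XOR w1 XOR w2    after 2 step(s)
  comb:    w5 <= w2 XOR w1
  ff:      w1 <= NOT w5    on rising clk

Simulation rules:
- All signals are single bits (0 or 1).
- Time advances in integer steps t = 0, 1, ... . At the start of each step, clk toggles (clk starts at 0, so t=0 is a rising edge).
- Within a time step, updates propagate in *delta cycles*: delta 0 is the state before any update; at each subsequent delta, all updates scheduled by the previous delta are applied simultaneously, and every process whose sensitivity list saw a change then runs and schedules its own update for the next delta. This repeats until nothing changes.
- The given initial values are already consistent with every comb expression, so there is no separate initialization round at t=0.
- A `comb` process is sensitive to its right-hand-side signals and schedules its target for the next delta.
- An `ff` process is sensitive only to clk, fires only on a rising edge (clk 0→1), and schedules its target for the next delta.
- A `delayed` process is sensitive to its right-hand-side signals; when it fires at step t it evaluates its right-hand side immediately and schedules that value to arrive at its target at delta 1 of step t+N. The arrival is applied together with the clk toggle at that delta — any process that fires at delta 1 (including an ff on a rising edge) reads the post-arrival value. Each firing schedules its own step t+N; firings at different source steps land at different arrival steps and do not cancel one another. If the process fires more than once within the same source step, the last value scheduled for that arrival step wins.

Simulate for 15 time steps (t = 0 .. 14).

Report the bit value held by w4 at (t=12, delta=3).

t0.Δ0 w5=1 w0=1 w2=0 w1=1 w4=0 clk=0
t0.Δ1 w5=1 w0=1 w2=0 w1=1 w4=0 clk=1
t0.Δ2 w5=1 w0=1 w2=0 w1=0 w4=0 clk=1
t0.Δ3 w5=0 w0=1 w2=0 w1=0 w4=0 clk=1
t1.Δ0 w5=0 w0=1 w2=0 w1=0 w4=0 clk=1
t1.Δ1 w5=0 w0=1 w2=0 w1=0 w4=0 clk=0
t2.Δ0 w5=0 w0=1 w2=0 w1=0 w4=0 clk=0
t2.Δ1 w5=0 w0=1 w2=0 w1=0 w4=1 clk=1
t2.Δ2 w5=0 w0=1 w2=0 w1=1 w4=1 clk=1
t2.Δ3 w5=1 w0=1 w2=0 w1=1 w4=1 clk=1
t3.Δ0 w5=1 w0=1 w2=0 w1=1 w4=1 clk=1
t3.Δ1 w5=1 w0=1 w2=0 w1=1 w4=1 clk=0
t4.Δ0 w5=1 w0=1 w2=0 w1=1 w4=1 clk=0
t4.Δ1 w5=1 w0=1 w2=0 w1=1 w4=0 clk=1
t4.Δ2 w5=1 w0=1 w2=0 w1=0 w4=0 clk=1
t4.Δ3 w5=0 w0=1 w2=0 w1=0 w4=0 clk=1
t5.Δ0 w5=0 w0=1 w2=0 w1=0 w4=0 clk=1
t5.Δ1 w5=0 w0=1 w2=0 w1=0 w4=0 clk=0
t6.Δ0 w5=0 w0=1 w2=0 w1=0 w4=0 clk=0
t6.Δ1 w5=0 w0=1 w2=0 w1=0 w4=1 clk=1
t6.Δ2 w5=0 w0=1 w2=0 w1=1 w4=1 clk=1
t6.Δ3 w5=1 w0=1 w2=0 w1=1 w4=1 clk=1
t7.Δ0 w5=1 w0=1 w2=0 w1=1 w4=1 clk=1
t7.Δ1 w5=1 w0=1 w2=0 w1=1 w4=1 clk=0
t8.Δ0 w5=1 w0=1 w2=0 w1=1 w4=1 clk=0
t8.Δ1 w5=1 w0=1 w2=0 w1=1 w4=0 clk=1
t8.Δ2 w5=1 w0=1 w2=0 w1=0 w4=0 clk=1
t8.Δ3 w5=0 w0=1 w2=0 w1=0 w4=0 clk=1
t9.Δ0 w5=0 w0=1 w2=0 w1=0 w4=0 clk=1
t9.Δ1 w5=0 w0=1 w2=0 w1=0 w4=0 clk=0
t10.Δ0 w5=0 w0=1 w2=0 w1=0 w4=0 clk=0
t10.Δ1 w5=0 w0=1 w2=0 w1=0 w4=1 clk=1
t10.Δ2 w5=0 w0=1 w2=0 w1=1 w4=1 clk=1
t10.Δ3 w5=1 w0=1 w2=0 w1=1 w4=1 clk=1
t11.Δ0 w5=1 w0=1 w2=0 w1=1 w4=1 clk=1
t11.Δ1 w5=1 w0=1 w2=0 w1=1 w4=1 clk=0
t12.Δ0 w5=1 w0=1 w2=0 w1=1 w4=1 clk=0
t12.Δ1 w5=1 w0=1 w2=0 w1=1 w4=0 clk=1
t12.Δ2 w5=1 w0=1 w2=0 w1=0 w4=0 clk=1
t12.Δ3 w5=0 w0=1 w2=0 w1=0 w4=0 clk=1
t13.Δ0 w5=0 w0=1 w2=0 w1=0 w4=0 clk=1
t13.Δ1 w5=0 w0=1 w2=0 w1=0 w4=0 clk=0
t14.Δ0 w5=0 w0=1 w2=0 w1=0 w4=0 clk=0
t14.Δ1 w5=0 w0=1 w2=0 w1=0 w4=1 clk=1
t14.Δ2 w5=0 w0=1 w2=0 w1=1 w4=1 clk=1
t14.Δ3 w5=1 w0=1 w2=0 w1=1 w4=1 clk=1

0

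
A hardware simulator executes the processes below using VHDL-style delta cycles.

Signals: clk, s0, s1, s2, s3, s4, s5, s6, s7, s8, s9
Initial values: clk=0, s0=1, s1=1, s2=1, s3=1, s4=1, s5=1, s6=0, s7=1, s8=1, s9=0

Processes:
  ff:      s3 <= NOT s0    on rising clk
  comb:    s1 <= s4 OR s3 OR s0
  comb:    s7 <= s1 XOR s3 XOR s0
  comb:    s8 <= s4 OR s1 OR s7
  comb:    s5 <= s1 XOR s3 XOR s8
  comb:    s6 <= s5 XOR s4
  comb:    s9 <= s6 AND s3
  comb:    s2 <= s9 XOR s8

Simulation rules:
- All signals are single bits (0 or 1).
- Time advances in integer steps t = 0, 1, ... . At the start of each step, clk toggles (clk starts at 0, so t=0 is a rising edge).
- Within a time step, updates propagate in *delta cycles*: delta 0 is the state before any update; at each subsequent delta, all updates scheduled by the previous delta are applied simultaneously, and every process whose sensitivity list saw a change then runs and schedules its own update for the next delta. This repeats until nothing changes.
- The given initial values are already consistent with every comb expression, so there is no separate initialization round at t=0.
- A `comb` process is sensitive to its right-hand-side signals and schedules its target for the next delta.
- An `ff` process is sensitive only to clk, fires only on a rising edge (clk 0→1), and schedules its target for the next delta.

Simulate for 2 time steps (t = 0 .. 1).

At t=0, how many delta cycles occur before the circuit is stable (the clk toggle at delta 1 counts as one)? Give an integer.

[bits: clk,s4,s3,s8,s0,s1,s6,s5,s2,s7,s9]
t=0: Δ0=01111101110 Δ1=11111101110 Δ2=11011101110 Δ3=11011100100 Δ4=11011110100 | 4Δ
t=1: Δ0=11011110100 Δ1=01011110100 | 1Δ

4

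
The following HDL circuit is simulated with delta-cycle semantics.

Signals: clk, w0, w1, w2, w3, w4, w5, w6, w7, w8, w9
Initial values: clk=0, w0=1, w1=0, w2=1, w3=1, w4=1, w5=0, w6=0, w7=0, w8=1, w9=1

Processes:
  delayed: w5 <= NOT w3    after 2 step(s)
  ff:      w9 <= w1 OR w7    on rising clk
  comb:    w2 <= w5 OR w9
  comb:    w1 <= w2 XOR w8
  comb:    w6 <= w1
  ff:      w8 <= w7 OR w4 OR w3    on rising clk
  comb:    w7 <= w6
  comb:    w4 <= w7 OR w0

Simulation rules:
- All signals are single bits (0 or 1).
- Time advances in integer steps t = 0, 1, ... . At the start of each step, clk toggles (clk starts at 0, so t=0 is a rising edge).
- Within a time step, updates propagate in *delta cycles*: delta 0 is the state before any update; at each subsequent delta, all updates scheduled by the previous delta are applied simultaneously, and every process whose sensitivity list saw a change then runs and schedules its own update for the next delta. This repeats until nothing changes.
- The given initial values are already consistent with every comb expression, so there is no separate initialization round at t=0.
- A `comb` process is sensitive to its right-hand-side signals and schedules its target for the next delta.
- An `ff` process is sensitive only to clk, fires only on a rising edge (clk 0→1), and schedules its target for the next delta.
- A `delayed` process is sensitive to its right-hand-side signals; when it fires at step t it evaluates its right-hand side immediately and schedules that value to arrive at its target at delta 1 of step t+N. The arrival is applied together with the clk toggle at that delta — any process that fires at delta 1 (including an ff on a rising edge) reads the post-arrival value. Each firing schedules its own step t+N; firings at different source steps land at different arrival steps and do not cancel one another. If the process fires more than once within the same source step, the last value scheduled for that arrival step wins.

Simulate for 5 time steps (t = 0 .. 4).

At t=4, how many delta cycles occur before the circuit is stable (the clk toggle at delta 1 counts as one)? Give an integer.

t0.Δ0 w1=0 w3=1 clk=0 w9=1 w7=0 w5=0 w2=1 w6=0 w8=1 w0=1 w4=1
t0.Δ1 w1=0 w3=1 clk=1 w9=1 w7=0 w5=0 w2=1 w6=0 w8=1 w0=1 w4=1
t0.Δ2 w1=0 w3=1 clk=1 w9=0 w7=0 w5=0 w2=1 w6=0 w8=1 w0=1 w4=1
t0.Δ3 w1=0 w3=1 clk=1 w9=0 w7=0 w5=0 w2=0 w6=0 w8=1 w0=1 w4=1
t0.Δ4 w1=1 w3=1 clk=1 w9=0 w7=0 w5=0 w2=0 w6=0 w8=1 w0=1 w4=1
t0.Δ5 w1=1 w3=1 clk=1 w9=0 w7=0 w5=0 w2=0 w6=1 w8=1 w0=1 w4=1
t0.Δ6 w1=1 w3=1 clk=1 w9=0 w7=1 w5=0 w2=0 w6=1 w8=1 w0=1 w4=1
t1.Δ0 w1=1 w3=1 clk=1 w9=0 w7=1 w5=0 w2=0 w6=1 w8=1 w0=1 w4=1
t1.Δ1 w1=1 w3=1 clk=0 w9=0 w7=1 w5=0 w2=0 w6=1 w8=1 w0=1 w4=1
t2.Δ0 w1=1 w3=1 clk=0 w9=0 w7=1 w5=0 w2=0 w6=1 w8=1 w0=1 w4=1
t2.Δ1 w1=1 w3=1 clk=1 w9=0 w7=1 w5=0 w2=0 w6=1 w8=1 w0=1 w4=1
t2.Δ2 w1=1 w3=1 clk=1 w9=1 w7=1 w5=0 w2=0 w6=1 w8=1 w0=1 w4=1
t2.Δ3 w1=1 w3=1 clk=1 w9=1 w7=1 w5=0 w2=1 w6=1 w8=1 w0=1 w4=1
t2.Δ4 w1=0 w3=1 clk=1 w9=1 w7=1 w5=0 w2=1 w6=1 w8=1 w0=1 w4=1
t2.Δ5 w1=0 w3=1 clk=1 w9=1 w7=1 w5=0 w2=1 w6=0 w8=1 w0=1 w4=1
t2.Δ6 w1=0 w3=1 clk=1 w9=1 w7=0 w5=0 w2=1 w6=0 w8=1 w0=1 w4=1
t3.Δ0 w1=0 w3=1 clk=1 w9=1 w7=0 w5=0 w2=1 w6=0 w8=1 w0=1 w4=1
t3.Δ1 w1=0 w3=1 clk=0 w9=1 w7=0 w5=0 w2=1 w6=0 w8=1 w0=1 w4=1
t4.Δ0 w1=0 w3=1 clk=0 w9=1 w7=0 w5=0 w2=1 w6=0 w8=1 w0=1 w4=1
t4.Δ1 w1=0 w3=1 clk=1 w9=1 w7=0 w5=0 w2=1 w6=0 w8=1 w0=1 w4=1
t4.Δ2 w1=0 w3=1 clk=1 w9=0 w7=0 w5=0 w2=1 w6=0 w8=1 w0=1 w4=1
t4.Δ3 w1=0 w3=1 clk=1 w9=0 w7=0 w5=0 w2=0 w6=0 w8=1 w0=1 w4=1
t4.Δ4 w1=1 w3=1 clk=1 w9=0 w7=0 w5=0 w2=0 w6=0 w8=1 w0=1 w4=1
t4.Δ5 w1=1 w3=1 clk=1 w9=0 w7=0 w5=0 w2=0 w6=1 w8=1 w0=1 w4=1
t4.Δ6 w1=1 w3=1 clk=1 w9=0 w7=1 w5=0 w2=0 w6=1 w8=1 w0=1 w4=1

6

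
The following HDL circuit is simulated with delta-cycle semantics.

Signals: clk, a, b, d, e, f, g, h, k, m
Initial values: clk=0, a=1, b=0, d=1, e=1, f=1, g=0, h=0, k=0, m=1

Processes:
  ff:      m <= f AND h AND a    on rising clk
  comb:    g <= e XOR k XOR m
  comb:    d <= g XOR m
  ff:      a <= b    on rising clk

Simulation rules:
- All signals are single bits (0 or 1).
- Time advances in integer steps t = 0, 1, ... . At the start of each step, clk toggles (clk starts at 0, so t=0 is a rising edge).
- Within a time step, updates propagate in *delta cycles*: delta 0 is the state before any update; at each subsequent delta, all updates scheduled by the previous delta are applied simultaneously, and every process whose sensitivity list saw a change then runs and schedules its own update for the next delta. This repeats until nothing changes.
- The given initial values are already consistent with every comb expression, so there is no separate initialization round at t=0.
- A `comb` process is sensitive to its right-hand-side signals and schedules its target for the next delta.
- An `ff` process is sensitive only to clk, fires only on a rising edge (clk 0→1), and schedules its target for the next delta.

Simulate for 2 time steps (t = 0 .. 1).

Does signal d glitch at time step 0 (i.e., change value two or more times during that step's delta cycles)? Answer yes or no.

t=0 Δ0: m=1 f=1 k=0 d=1 clk=0 h=0 e=1 g=0 b=0 a=1
  Δ1: clk:0→1
  Δ2: m:1→0, a:1→0
  Δ3: d:1→0, g:0→1
  Δ4: d:0→1
  (4Δ to stable)
t=1 Δ0: m=0 f=1 k=0 d=1 clk=1 h=0 e=1 g=1 b=0 a=0
  Δ1: clk:1→0
  (1Δ to stable)

yes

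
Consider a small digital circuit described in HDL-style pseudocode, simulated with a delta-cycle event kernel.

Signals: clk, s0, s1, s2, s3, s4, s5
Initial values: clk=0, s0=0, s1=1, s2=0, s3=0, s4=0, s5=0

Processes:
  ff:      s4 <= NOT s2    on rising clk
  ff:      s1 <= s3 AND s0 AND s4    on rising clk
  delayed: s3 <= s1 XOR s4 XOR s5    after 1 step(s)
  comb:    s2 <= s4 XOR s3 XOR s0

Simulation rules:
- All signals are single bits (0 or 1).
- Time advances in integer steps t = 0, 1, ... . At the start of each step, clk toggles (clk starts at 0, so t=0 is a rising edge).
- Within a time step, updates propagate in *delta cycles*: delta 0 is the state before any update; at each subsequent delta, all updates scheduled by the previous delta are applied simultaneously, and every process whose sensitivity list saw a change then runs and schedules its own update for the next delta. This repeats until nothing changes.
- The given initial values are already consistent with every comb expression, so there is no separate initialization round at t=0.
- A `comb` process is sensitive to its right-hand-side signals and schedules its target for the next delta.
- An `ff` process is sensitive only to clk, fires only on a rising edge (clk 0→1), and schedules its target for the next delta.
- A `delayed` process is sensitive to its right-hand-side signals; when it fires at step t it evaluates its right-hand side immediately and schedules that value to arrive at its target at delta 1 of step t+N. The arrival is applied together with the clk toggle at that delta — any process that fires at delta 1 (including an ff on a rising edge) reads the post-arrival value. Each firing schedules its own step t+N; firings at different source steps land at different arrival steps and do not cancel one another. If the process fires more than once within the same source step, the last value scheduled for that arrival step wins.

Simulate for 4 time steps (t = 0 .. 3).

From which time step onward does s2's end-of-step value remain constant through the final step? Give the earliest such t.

t0.Δ0 s1=1 s0=0 s2=0 s4=0 s5=0 clk=0 s3=0
t0.Δ1 s1=1 s0=0 s2=0 s4=0 s5=0 clk=1 s3=0
t0.Δ2 s1=0 s0=0 s2=0 s4=1 s5=0 clk=1 s3=0
t0.Δ3 s1=0 s0=0 s2=1 s4=1 s5=0 clk=1 s3=0
t1.Δ0 s1=0 s0=0 s2=1 s4=1 s5=0 clk=1 s3=0
t1.Δ1 s1=0 s0=0 s2=1 s4=1 s5=0 clk=0 s3=1
t1.Δ2 s1=0 s0=0 s2=0 s4=1 s5=0 clk=0 s3=1
t2.Δ0 s1=0 s0=0 s2=0 s4=1 s5=0 clk=0 s3=1
t2.Δ1 s1=0 s0=0 s2=0 s4=1 s5=0 clk=1 s3=1
t3.Δ0 s1=0 s0=0 s2=0 s4=1 s5=0 clk=1 s3=1
t3.Δ1 s1=0 s0=0 s2=0 s4=1 s5=0 clk=0 s3=1

1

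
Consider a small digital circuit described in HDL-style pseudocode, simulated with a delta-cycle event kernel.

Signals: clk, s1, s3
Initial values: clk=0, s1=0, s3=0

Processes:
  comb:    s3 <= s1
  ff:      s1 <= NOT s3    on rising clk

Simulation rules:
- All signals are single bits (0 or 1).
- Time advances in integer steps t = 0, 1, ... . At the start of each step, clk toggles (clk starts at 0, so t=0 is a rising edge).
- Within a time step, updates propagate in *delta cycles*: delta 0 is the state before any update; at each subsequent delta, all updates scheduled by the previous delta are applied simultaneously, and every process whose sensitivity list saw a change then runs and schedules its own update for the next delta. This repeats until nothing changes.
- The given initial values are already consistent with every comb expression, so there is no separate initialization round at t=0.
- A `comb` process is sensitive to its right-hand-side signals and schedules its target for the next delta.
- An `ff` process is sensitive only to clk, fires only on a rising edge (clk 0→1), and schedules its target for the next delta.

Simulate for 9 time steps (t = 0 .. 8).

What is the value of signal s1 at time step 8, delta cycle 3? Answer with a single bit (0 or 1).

[bits: clk,s3,s1]
t=0: Δ0=000 Δ1=100 Δ2=101 Δ3=111 | 3Δ
t=1: Δ0=111 Δ1=011 | 1Δ
t=2: Δ0=011 Δ1=111 Δ2=110 Δ3=100 | 3Δ
t=3: Δ0=100 Δ1=000 | 1Δ
t=4: Δ0=000 Δ1=100 Δ2=101 Δ3=111 | 3Δ
t=5: Δ0=111 Δ1=011 | 1Δ
t=6: Δ0=011 Δ1=111 Δ2=110 Δ3=100 | 3Δ
t=7: Δ0=100 Δ1=000 | 1Δ
t=8: Δ0=000 Δ1=100 Δ2=101 Δ3=111 | 3Δ

1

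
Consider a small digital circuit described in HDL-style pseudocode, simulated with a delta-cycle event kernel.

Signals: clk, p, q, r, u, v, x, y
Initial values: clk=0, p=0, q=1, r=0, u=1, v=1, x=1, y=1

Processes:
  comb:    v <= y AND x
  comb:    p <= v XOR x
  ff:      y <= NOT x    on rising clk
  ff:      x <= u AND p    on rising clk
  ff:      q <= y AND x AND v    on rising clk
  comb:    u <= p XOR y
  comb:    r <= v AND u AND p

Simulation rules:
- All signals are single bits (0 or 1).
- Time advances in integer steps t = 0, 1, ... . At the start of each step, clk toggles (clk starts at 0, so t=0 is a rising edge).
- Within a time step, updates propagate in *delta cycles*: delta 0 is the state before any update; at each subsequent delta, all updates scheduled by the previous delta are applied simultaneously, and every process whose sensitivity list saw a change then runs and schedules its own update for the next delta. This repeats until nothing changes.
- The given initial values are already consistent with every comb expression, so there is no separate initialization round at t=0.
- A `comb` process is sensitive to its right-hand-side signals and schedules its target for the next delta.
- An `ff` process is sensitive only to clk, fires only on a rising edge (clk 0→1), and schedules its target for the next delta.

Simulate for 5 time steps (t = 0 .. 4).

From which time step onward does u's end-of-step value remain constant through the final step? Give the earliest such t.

2

[bits: v,r,clk,q,y,p,x,u]
t=0: Δ0=10011011 Δ1=10111011 Δ2=10110001 Δ3=00110100 Δ4=00110001 Δ5=00110000 | 5Δ
t=1: Δ0=00110000 Δ1=00010000 | 1Δ
t=2: Δ0=00010000 Δ1=00110000 Δ2=00101000 Δ3=00101001 | 3Δ
t=3: Δ0=00101001 Δ1=00001001 | 1Δ
t=4: Δ0=00001001 Δ1=00101001 | 1Δ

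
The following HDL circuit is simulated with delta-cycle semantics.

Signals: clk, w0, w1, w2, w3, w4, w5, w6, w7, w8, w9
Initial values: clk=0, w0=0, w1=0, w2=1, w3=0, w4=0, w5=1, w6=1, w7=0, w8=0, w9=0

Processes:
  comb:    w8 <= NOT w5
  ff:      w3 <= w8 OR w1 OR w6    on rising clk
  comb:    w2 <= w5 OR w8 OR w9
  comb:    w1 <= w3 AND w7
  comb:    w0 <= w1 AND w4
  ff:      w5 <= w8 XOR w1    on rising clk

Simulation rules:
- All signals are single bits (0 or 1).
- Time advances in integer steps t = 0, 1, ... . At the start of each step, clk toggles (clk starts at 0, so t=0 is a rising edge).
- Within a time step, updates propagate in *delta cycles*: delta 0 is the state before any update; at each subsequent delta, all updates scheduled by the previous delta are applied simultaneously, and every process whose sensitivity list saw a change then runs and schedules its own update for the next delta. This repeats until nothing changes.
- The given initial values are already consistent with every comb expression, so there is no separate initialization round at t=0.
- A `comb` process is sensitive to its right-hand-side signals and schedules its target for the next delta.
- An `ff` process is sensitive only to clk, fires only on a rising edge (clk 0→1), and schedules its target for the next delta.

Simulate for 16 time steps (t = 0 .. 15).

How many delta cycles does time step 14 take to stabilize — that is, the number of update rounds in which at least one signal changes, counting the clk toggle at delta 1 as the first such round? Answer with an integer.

t0.Δ0 w2=1 w6=1 w8=0 w3=0 w1=0 w9=0 w7=0 w5=1 w0=0 clk=0 w4=0
t0.Δ1 w2=1 w6=1 w8=0 w3=0 w1=0 w9=0 w7=0 w5=1 w0=0 clk=1 w4=0
t0.Δ2 w2=1 w6=1 w8=0 w3=1 w1=0 w9=0 w7=0 w5=0 w0=0 clk=1 w4=0
t0.Δ3 w2=0 w6=1 w8=1 w3=1 w1=0 w9=0 w7=0 w5=0 w0=0 clk=1 w4=0
t0.Δ4 w2=1 w6=1 w8=1 w3=1 w1=0 w9=0 w7=0 w5=0 w0=0 clk=1 w4=0
t1.Δ0 w2=1 w6=1 w8=1 w3=1 w1=0 w9=0 w7=0 w5=0 w0=0 clk=1 w4=0
t1.Δ1 w2=1 w6=1 w8=1 w3=1 w1=0 w9=0 w7=0 w5=0 w0=0 clk=0 w4=0
t2.Δ0 w2=1 w6=1 w8=1 w3=1 w1=0 w9=0 w7=0 w5=0 w0=0 clk=0 w4=0
t2.Δ1 w2=1 w6=1 w8=1 w3=1 w1=0 w9=0 w7=0 w5=0 w0=0 clk=1 w4=0
t2.Δ2 w2=1 w6=1 w8=1 w3=1 w1=0 w9=0 w7=0 w5=1 w0=0 clk=1 w4=0
t2.Δ3 w2=1 w6=1 w8=0 w3=1 w1=0 w9=0 w7=0 w5=1 w0=0 clk=1 w4=0
t3.Δ0 w2=1 w6=1 w8=0 w3=1 w1=0 w9=0 w7=0 w5=1 w0=0 clk=1 w4=0
t3.Δ1 w2=1 w6=1 w8=0 w3=1 w1=0 w9=0 w7=0 w5=1 w0=0 clk=0 w4=0
t4.Δ0 w2=1 w6=1 w8=0 w3=1 w1=0 w9=0 w7=0 w5=1 w0=0 clk=0 w4=0
t4.Δ1 w2=1 w6=1 w8=0 w3=1 w1=0 w9=0 w7=0 w5=1 w0=0 clk=1 w4=0
t4.Δ2 w2=1 w6=1 w8=0 w3=1 w1=0 w9=0 w7=0 w5=0 w0=0 clk=1 w4=0
t4.Δ3 w2=0 w6=1 w8=1 w3=1 w1=0 w9=0 w7=0 w5=0 w0=0 clk=1 w4=0
t4.Δ4 w2=1 w6=1 w8=1 w3=1 w1=0 w9=0 w7=0 w5=0 w0=0 clk=1 w4=0
t5.Δ0 w2=1 w6=1 w8=1 w3=1 w1=0 w9=0 w7=0 w5=0 w0=0 clk=1 w4=0
t5.Δ1 w2=1 w6=1 w8=1 w3=1 w1=0 w9=0 w7=0 w5=0 w0=0 clk=0 w4=0
t6.Δ0 w2=1 w6=1 w8=1 w3=1 w1=0 w9=0 w7=0 w5=0 w0=0 clk=0 w4=0
t6.Δ1 w2=1 w6=1 w8=1 w3=1 w1=0 w9=0 w7=0 w5=0 w0=0 clk=1 w4=0
t6.Δ2 w2=1 w6=1 w8=1 w3=1 w1=0 w9=0 w7=0 w5=1 w0=0 clk=1 w4=0
t6.Δ3 w2=1 w6=1 w8=0 w3=1 w1=0 w9=0 w7=0 w5=1 w0=0 clk=1 w4=0
t7.Δ0 w2=1 w6=1 w8=0 w3=1 w1=0 w9=0 w7=0 w5=1 w0=0 clk=1 w4=0
t7.Δ1 w2=1 w6=1 w8=0 w3=1 w1=0 w9=0 w7=0 w5=1 w0=0 clk=0 w4=0
t8.Δ0 w2=1 w6=1 w8=0 w3=1 w1=0 w9=0 w7=0 w5=1 w0=0 clk=0 w4=0
t8.Δ1 w2=1 w6=1 w8=0 w3=1 w1=0 w9=0 w7=0 w5=1 w0=0 clk=1 w4=0
t8.Δ2 w2=1 w6=1 w8=0 w3=1 w1=0 w9=0 w7=0 w5=0 w0=0 clk=1 w4=0
t8.Δ3 w2=0 w6=1 w8=1 w3=1 w1=0 w9=0 w7=0 w5=0 w0=0 clk=1 w4=0
t8.Δ4 w2=1 w6=1 w8=1 w3=1 w1=0 w9=0 w7=0 w5=0 w0=0 clk=1 w4=0
t9.Δ0 w2=1 w6=1 w8=1 w3=1 w1=0 w9=0 w7=0 w5=0 w0=0 clk=1 w4=0
t9.Δ1 w2=1 w6=1 w8=1 w3=1 w1=0 w9=0 w7=0 w5=0 w0=0 clk=0 w4=0
t10.Δ0 w2=1 w6=1 w8=1 w3=1 w1=0 w9=0 w7=0 w5=0 w0=0 clk=0 w4=0
t10.Δ1 w2=1 w6=1 w8=1 w3=1 w1=0 w9=0 w7=0 w5=0 w0=0 clk=1 w4=0
t10.Δ2 w2=1 w6=1 w8=1 w3=1 w1=0 w9=0 w7=0 w5=1 w0=0 clk=1 w4=0
t10.Δ3 w2=1 w6=1 w8=0 w3=1 w1=0 w9=0 w7=0 w5=1 w0=0 clk=1 w4=0
t11.Δ0 w2=1 w6=1 w8=0 w3=1 w1=0 w9=0 w7=0 w5=1 w0=0 clk=1 w4=0
t11.Δ1 w2=1 w6=1 w8=0 w3=1 w1=0 w9=0 w7=0 w5=1 w0=0 clk=0 w4=0
t12.Δ0 w2=1 w6=1 w8=0 w3=1 w1=0 w9=0 w7=0 w5=1 w0=0 clk=0 w4=0
t12.Δ1 w2=1 w6=1 w8=0 w3=1 w1=0 w9=0 w7=0 w5=1 w0=0 clk=1 w4=0
t12.Δ2 w2=1 w6=1 w8=0 w3=1 w1=0 w9=0 w7=0 w5=0 w0=0 clk=1 w4=0
t12.Δ3 w2=0 w6=1 w8=1 w3=1 w1=0 w9=0 w7=0 w5=0 w0=0 clk=1 w4=0
t12.Δ4 w2=1 w6=1 w8=1 w3=1 w1=0 w9=0 w7=0 w5=0 w0=0 clk=1 w4=0
t13.Δ0 w2=1 w6=1 w8=1 w3=1 w1=0 w9=0 w7=0 w5=0 w0=0 clk=1 w4=0
t13.Δ1 w2=1 w6=1 w8=1 w3=1 w1=0 w9=0 w7=0 w5=0 w0=0 clk=0 w4=0
t14.Δ0 w2=1 w6=1 w8=1 w3=1 w1=0 w9=0 w7=0 w5=0 w0=0 clk=0 w4=0
t14.Δ1 w2=1 w6=1 w8=1 w3=1 w1=0 w9=0 w7=0 w5=0 w0=0 clk=1 w4=0
t14.Δ2 w2=1 w6=1 w8=1 w3=1 w1=0 w9=0 w7=0 w5=1 w0=0 clk=1 w4=0
t14.Δ3 w2=1 w6=1 w8=0 w3=1 w1=0 w9=0 w7=0 w5=1 w0=0 clk=1 w4=0
t15.Δ0 w2=1 w6=1 w8=0 w3=1 w1=0 w9=0 w7=0 w5=1 w0=0 clk=1 w4=0
t15.Δ1 w2=1 w6=1 w8=0 w3=1 w1=0 w9=0 w7=0 w5=1 w0=0 clk=0 w4=0

3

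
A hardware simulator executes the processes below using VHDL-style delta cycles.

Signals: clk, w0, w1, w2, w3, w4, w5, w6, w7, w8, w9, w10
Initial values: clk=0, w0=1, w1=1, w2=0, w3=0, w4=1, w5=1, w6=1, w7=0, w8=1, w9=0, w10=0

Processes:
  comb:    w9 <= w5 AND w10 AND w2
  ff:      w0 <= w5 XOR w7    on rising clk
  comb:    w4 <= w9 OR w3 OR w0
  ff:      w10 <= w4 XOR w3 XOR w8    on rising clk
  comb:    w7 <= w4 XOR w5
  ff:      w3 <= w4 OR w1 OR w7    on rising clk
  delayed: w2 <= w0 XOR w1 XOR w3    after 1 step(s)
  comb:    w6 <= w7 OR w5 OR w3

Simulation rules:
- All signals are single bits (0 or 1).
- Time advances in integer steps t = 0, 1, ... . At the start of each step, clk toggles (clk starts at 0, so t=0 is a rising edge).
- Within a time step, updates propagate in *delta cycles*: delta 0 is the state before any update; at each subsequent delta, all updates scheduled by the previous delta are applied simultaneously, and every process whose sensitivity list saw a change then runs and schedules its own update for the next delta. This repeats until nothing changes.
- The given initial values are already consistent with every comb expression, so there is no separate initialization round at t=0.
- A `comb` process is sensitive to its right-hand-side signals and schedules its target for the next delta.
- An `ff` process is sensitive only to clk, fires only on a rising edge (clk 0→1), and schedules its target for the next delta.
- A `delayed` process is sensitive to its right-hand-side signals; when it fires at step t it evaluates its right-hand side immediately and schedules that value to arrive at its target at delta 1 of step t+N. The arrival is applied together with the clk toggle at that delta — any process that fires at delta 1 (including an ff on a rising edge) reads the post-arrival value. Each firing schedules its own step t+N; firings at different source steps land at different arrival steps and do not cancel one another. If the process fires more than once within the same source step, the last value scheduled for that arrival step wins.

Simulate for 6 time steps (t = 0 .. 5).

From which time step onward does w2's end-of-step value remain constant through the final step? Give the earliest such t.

t0.Δ0 w10=0 w1=1 w0=1 clk=0 w6=1 w3=0 w8=1 w4=1 w5=1 w7=0 w9=0 w2=0
t0.Δ1 w10=0 w1=1 w0=1 clk=1 w6=1 w3=0 w8=1 w4=1 w5=1 w7=0 w9=0 w2=0
t0.Δ2 w10=0 w1=1 w0=1 clk=1 w6=1 w3=1 w8=1 w4=1 w5=1 w7=0 w9=0 w2=0
t1.Δ0 w10=0 w1=1 w0=1 clk=1 w6=1 w3=1 w8=1 w4=1 w5=1 w7=0 w9=0 w2=0
t1.Δ1 w10=0 w1=1 w0=1 clk=0 w6=1 w3=1 w8=1 w4=1 w5=1 w7=0 w9=0 w2=1
t2.Δ0 w10=0 w1=1 w0=1 clk=0 w6=1 w3=1 w8=1 w4=1 w5=1 w7=0 w9=0 w2=1
t2.Δ1 w10=0 w1=1 w0=1 clk=1 w6=1 w3=1 w8=1 w4=1 w5=1 w7=0 w9=0 w2=1
t2.Δ2 w10=1 w1=1 w0=1 clk=1 w6=1 w3=1 w8=1 w4=1 w5=1 w7=0 w9=0 w2=1
t2.Δ3 w10=1 w1=1 w0=1 clk=1 w6=1 w3=1 w8=1 w4=1 w5=1 w7=0 w9=1 w2=1
t3.Δ0 w10=1 w1=1 w0=1 clk=1 w6=1 w3=1 w8=1 w4=1 w5=1 w7=0 w9=1 w2=1
t3.Δ1 w10=1 w1=1 w0=1 clk=0 w6=1 w3=1 w8=1 w4=1 w5=1 w7=0 w9=1 w2=1
t4.Δ0 w10=1 w1=1 w0=1 clk=0 w6=1 w3=1 w8=1 w4=1 w5=1 w7=0 w9=1 w2=1
t4.Δ1 w10=1 w1=1 w0=1 clk=1 w6=1 w3=1 w8=1 w4=1 w5=1 w7=0 w9=1 w2=1
t5.Δ0 w10=1 w1=1 w0=1 clk=1 w6=1 w3=1 w8=1 w4=1 w5=1 w7=0 w9=1 w2=1
t5.Δ1 w10=1 w1=1 w0=1 clk=0 w6=1 w3=1 w8=1 w4=1 w5=1 w7=0 w9=1 w2=1

1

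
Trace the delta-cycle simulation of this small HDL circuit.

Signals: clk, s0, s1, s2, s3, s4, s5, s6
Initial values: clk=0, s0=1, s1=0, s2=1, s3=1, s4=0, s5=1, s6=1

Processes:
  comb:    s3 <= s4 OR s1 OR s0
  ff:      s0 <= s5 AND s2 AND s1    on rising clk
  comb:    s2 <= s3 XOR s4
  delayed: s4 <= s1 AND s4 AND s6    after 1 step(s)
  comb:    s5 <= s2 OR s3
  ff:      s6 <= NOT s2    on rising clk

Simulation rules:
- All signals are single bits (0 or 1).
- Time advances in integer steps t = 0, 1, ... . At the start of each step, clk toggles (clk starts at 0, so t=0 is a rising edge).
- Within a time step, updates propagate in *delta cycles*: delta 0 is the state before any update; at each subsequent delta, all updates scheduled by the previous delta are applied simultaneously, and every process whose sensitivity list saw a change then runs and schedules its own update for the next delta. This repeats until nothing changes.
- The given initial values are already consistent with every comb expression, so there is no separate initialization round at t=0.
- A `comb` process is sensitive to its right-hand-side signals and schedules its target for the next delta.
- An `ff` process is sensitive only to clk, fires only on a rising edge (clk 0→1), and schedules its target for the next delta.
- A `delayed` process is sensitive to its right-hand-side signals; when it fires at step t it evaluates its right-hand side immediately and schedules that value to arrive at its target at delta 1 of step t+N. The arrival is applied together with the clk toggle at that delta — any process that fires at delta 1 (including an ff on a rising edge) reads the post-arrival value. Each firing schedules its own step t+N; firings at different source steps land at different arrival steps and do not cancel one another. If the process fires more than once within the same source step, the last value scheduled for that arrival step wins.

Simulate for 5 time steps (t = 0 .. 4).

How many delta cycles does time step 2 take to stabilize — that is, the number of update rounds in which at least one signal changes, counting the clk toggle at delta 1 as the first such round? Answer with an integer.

t0.Δ0 s6=1 clk=0 s0=1 s5=1 s1=0 s2=1 s3=1 s4=0
t0.Δ1 s6=1 clk=1 s0=1 s5=1 s1=0 s2=1 s3=1 s4=0
t0.Δ2 s6=0 clk=1 s0=0 s5=1 s1=0 s2=1 s3=1 s4=0
t0.Δ3 s6=0 clk=1 s0=0 s5=1 s1=0 s2=1 s3=0 s4=0
t0.Δ4 s6=0 clk=1 s0=0 s5=1 s1=0 s2=0 s3=0 s4=0
t0.Δ5 s6=0 clk=1 s0=0 s5=0 s1=0 s2=0 s3=0 s4=0
t1.Δ0 s6=0 clk=1 s0=0 s5=0 s1=0 s2=0 s3=0 s4=0
t1.Δ1 s6=0 clk=0 s0=0 s5=0 s1=0 s2=0 s3=0 s4=0
t2.Δ0 s6=0 clk=0 s0=0 s5=0 s1=0 s2=0 s3=0 s4=0
t2.Δ1 s6=0 clk=1 s0=0 s5=0 s1=0 s2=0 s3=0 s4=0
t2.Δ2 s6=1 clk=1 s0=0 s5=0 s1=0 s2=0 s3=0 s4=0
t3.Δ0 s6=1 clk=1 s0=0 s5=0 s1=0 s2=0 s3=0 s4=0
t3.Δ1 s6=1 clk=0 s0=0 s5=0 s1=0 s2=0 s3=0 s4=0
t4.Δ0 s6=1 clk=0 s0=0 s5=0 s1=0 s2=0 s3=0 s4=0
t4.Δ1 s6=1 clk=1 s0=0 s5=0 s1=0 s2=0 s3=0 s4=0

2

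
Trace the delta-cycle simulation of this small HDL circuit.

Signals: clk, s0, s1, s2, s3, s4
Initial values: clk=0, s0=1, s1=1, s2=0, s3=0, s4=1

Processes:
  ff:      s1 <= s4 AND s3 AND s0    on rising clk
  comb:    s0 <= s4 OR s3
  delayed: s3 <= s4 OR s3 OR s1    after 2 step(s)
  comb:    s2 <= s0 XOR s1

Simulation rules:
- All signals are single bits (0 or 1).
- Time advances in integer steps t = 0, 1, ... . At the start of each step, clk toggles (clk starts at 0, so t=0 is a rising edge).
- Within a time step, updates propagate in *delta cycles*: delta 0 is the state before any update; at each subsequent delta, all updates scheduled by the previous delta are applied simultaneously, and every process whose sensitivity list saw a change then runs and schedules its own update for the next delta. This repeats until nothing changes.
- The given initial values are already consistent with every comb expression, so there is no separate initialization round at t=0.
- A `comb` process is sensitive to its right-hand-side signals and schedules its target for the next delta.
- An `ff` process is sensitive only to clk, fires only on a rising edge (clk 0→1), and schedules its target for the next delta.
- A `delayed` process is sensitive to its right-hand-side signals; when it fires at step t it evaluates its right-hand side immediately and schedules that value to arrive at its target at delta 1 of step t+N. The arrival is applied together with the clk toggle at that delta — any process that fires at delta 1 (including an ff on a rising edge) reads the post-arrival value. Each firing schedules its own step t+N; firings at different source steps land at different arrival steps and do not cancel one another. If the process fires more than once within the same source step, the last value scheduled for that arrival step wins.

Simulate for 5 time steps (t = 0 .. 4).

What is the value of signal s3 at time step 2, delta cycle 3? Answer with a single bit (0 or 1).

1

[bits: s4,s2,s0,clk,s3,s1]
t=0: Δ0=101001 Δ1=101101 Δ2=101100 Δ3=111100 | 3Δ
t=1: Δ0=111100 Δ1=111000 | 1Δ
t=2: Δ0=111000 Δ1=111110 Δ2=111111 Δ3=101111 | 3Δ
t=3: Δ0=101111 Δ1=101011 | 1Δ
t=4: Δ0=101011 Δ1=101111 | 1Δ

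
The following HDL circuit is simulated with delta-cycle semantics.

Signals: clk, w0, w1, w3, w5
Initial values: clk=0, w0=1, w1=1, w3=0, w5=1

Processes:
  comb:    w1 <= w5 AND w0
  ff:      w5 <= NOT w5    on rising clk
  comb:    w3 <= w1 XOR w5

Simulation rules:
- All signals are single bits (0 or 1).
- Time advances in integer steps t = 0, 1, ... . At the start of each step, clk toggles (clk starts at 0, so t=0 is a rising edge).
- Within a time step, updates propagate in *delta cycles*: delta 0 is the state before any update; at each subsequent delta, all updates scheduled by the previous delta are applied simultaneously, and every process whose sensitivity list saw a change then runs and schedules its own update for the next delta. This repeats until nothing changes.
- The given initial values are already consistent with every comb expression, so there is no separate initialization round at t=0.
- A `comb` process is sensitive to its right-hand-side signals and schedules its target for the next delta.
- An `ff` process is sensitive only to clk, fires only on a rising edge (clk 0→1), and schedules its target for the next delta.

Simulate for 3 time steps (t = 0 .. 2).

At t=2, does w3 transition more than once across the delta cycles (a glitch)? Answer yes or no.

[bits: w3,clk,w0,w1,w5]
t=0: Δ0=00111 Δ1=01111 Δ2=01110 Δ3=11100 Δ4=01100 | 4Δ
t=1: Δ0=01100 Δ1=00100 | 1Δ
t=2: Δ0=00100 Δ1=01100 Δ2=01101 Δ3=11111 Δ4=01111 | 4Δ

yes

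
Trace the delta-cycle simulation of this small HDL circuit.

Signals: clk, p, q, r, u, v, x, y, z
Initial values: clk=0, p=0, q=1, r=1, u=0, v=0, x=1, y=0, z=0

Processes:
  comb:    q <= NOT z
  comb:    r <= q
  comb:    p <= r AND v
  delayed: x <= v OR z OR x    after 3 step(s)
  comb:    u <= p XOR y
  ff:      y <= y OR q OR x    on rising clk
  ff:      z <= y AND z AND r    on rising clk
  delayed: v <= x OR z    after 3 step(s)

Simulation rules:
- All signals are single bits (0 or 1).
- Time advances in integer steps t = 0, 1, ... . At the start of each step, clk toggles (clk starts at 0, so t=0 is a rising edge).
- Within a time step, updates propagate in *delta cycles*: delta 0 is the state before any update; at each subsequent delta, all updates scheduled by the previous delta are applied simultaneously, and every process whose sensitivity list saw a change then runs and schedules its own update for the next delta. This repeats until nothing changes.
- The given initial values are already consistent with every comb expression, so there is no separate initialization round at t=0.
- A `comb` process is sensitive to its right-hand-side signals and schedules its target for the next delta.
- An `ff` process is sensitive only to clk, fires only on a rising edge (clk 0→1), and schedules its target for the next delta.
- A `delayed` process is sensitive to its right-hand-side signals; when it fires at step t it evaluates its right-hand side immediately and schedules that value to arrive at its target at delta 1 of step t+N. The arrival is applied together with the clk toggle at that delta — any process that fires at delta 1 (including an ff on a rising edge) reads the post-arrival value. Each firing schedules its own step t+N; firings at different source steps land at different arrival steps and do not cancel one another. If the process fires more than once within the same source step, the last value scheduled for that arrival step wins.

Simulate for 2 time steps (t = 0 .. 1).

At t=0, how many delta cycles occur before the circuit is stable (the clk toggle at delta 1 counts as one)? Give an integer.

[bits: y,q,v,r,u,p,x,clk,z]
t=0: Δ0=010100100 Δ1=010100110 Δ2=110100110 Δ3=110110110 | 3Δ
t=1: Δ0=110110110 Δ1=110110100 | 1Δ

3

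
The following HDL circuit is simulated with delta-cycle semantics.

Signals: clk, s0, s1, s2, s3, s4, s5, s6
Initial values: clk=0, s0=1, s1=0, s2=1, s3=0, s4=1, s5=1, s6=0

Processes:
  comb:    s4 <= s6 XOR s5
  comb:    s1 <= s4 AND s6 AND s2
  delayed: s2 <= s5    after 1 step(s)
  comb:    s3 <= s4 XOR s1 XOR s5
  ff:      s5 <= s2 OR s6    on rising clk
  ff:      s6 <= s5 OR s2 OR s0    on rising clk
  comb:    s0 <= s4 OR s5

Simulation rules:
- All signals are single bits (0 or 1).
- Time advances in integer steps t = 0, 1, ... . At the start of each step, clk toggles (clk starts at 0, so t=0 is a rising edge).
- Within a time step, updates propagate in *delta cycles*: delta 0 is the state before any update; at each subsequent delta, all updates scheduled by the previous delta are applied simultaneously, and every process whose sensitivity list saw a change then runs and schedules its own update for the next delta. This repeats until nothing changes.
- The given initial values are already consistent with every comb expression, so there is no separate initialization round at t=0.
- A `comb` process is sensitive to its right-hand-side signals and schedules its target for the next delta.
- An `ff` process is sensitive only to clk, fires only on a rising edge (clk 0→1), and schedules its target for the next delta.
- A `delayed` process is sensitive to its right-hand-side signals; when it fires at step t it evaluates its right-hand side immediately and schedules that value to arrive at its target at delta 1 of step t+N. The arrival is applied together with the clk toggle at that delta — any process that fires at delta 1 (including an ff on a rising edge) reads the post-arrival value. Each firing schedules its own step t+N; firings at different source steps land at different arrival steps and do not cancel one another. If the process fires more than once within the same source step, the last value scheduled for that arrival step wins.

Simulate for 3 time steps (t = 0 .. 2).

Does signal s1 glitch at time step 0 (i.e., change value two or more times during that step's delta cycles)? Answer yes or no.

yes

[bits: s1,s6,s2,s5,s4,s3,clk,s0]
t=0: Δ0=00111001 Δ1=00111011 Δ2=01111011 Δ3=11110011 Δ4=01110011 Δ5=01110111 | 5Δ
t=1: Δ0=01110111 Δ1=01110101 | 1Δ
t=2: Δ0=01110101 Δ1=01110111 | 1Δ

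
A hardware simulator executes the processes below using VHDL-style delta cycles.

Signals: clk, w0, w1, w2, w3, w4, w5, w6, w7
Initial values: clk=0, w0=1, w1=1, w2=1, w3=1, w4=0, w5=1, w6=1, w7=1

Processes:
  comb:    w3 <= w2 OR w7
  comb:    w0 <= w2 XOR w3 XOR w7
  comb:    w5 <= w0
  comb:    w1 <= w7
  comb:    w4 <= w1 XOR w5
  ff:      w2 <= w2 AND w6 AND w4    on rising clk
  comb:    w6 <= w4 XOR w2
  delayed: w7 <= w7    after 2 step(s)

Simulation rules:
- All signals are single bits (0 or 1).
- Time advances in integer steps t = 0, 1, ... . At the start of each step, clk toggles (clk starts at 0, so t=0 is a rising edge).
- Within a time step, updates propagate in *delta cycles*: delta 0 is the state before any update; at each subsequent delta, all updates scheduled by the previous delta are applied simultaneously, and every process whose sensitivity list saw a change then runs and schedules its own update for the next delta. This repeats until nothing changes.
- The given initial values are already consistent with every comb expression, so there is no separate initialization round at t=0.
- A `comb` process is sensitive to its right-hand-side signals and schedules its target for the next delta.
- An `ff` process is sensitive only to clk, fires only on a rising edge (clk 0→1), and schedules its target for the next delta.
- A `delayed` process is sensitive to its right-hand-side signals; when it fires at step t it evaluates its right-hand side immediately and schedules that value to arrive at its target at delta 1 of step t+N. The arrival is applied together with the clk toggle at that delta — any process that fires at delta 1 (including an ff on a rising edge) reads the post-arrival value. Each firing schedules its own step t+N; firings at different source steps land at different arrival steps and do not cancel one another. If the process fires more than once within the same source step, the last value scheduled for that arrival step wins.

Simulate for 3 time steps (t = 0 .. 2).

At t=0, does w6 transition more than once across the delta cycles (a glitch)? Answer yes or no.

t0.Δ0 w1=1 w4=0 w6=1 w0=1 w2=1 w5=1 w3=1 clk=0 w7=1
t0.Δ1 w1=1 w4=0 w6=1 w0=1 w2=1 w5=1 w3=1 clk=1 w7=1
t0.Δ2 w1=1 w4=0 w6=1 w0=1 w2=0 w5=1 w3=1 clk=1 w7=1
t0.Δ3 w1=1 w4=0 w6=0 w0=0 w2=0 w5=1 w3=1 clk=1 w7=1
t0.Δ4 w1=1 w4=0 w6=0 w0=0 w2=0 w5=0 w3=1 clk=1 w7=1
t0.Δ5 w1=1 w4=1 w6=0 w0=0 w2=0 w5=0 w3=1 clk=1 w7=1
t0.Δ6 w1=1 w4=1 w6=1 w0=0 w2=0 w5=0 w3=1 clk=1 w7=1
t1.Δ0 w1=1 w4=1 w6=1 w0=0 w2=0 w5=0 w3=1 clk=1 w7=1
t1.Δ1 w1=1 w4=1 w6=1 w0=0 w2=0 w5=0 w3=1 clk=0 w7=1
t2.Δ0 w1=1 w4=1 w6=1 w0=0 w2=0 w5=0 w3=1 clk=0 w7=1
t2.Δ1 w1=1 w4=1 w6=1 w0=0 w2=0 w5=0 w3=1 clk=1 w7=1

yes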